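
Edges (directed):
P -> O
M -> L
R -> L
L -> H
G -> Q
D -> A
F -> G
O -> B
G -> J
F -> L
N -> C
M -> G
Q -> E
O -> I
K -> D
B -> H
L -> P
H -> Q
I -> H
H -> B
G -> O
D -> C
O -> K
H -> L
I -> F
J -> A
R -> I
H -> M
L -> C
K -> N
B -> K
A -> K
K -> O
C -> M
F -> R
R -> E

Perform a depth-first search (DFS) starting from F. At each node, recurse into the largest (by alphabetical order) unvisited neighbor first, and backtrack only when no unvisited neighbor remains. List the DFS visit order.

F, R, L, P, O, K, N, C, M, G, Q, E, J, A, D, I, H, B

Visit F
F → R
R → L
L → P
P → O
O → K
K → N
N → C
C → M
M → G
G → Q
Q → E
G → J
J → A
K → D
O → I
I → H
H → B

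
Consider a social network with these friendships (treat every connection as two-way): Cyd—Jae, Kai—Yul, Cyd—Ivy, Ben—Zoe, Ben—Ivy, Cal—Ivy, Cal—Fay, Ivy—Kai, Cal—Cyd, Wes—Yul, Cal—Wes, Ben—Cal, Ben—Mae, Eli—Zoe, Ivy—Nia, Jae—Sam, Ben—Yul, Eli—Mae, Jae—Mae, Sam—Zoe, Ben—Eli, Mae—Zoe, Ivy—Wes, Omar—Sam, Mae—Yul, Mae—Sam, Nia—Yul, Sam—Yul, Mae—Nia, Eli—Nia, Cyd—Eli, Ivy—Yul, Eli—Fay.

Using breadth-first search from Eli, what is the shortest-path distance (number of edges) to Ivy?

Level 0: Eli
Level 1: Ben, Cyd, Fay, Mae, Nia, Zoe
Level 2: Cal, Ivy, Jae, Sam, Yul
Level 3: Kai, Omar, Wes
Ivy first appears at level 2.

2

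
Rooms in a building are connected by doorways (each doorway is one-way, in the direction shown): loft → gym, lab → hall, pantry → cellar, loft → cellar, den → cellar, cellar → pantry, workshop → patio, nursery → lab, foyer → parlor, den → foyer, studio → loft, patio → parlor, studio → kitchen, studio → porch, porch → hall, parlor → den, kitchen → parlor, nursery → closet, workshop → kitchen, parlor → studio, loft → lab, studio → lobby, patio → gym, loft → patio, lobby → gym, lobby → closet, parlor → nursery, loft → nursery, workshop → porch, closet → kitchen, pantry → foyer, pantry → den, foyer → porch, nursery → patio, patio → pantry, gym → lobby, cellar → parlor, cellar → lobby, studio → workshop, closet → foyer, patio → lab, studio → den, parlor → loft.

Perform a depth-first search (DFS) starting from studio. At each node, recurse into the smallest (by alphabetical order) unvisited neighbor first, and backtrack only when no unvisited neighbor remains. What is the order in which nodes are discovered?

Visit studio
studio → den
den → cellar
cellar → lobby
lobby → closet
closet → foyer
foyer → parlor
parlor → loft
loft → gym
loft → lab
lab → hall
loft → nursery
nursery → patio
patio → pantry
foyer → porch
closet → kitchen
studio → workshop

studio, den, cellar, lobby, closet, foyer, parlor, loft, gym, lab, hall, nursery, patio, pantry, porch, kitchen, workshop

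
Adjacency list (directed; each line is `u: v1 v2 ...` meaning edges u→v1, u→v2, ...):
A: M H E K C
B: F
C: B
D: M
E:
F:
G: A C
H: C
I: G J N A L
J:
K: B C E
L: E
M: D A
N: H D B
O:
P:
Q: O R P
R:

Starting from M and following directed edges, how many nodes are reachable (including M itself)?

9

BFS from M visits: M, D, A, H, E, K, C, B, F
Reachable nodes: 9 of 18 total.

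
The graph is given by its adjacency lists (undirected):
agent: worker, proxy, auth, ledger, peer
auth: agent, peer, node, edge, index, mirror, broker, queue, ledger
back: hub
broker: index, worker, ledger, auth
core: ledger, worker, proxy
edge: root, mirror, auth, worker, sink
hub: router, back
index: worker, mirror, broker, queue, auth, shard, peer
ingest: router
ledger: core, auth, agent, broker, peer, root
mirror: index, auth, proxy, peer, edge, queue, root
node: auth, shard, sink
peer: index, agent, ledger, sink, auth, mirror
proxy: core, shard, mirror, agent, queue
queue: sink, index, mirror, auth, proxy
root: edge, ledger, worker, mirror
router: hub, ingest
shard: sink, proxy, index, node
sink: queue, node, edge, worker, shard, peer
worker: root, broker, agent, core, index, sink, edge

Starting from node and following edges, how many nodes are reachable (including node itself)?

16

BFS from node visits: node, auth, shard, sink, agent, broker, edge, index, ledger, mirror, peer, queue, proxy, worker, root, core
Reachable nodes: 16 of 20 total.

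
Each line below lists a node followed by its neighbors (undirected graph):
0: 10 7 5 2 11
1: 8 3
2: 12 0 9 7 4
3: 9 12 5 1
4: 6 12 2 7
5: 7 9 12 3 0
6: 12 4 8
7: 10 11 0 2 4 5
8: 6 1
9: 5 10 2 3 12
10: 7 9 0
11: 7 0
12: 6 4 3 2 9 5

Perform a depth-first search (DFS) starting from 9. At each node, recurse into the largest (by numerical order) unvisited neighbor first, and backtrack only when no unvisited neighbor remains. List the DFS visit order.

Visit 9
9 → 12
12 → 6
6 → 8
8 → 1
1 → 3
3 → 5
5 → 7
7 → 11
11 → 0
0 → 10
0 → 2
2 → 4

9 -> 12 -> 6 -> 8 -> 1 -> 3 -> 5 -> 7 -> 11 -> 0 -> 10 -> 2 -> 4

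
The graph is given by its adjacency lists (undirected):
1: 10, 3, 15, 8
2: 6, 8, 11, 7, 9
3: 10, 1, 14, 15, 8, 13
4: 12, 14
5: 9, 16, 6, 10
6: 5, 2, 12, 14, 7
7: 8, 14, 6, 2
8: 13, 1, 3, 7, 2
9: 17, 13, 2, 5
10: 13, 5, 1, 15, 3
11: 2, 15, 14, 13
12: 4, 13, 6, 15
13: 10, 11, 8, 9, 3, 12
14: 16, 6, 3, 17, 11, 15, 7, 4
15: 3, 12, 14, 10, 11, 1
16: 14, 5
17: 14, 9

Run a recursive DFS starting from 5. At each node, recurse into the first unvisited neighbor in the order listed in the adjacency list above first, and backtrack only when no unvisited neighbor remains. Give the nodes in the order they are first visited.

5 9 17 14 16 6 2 8 13 10 1 3 15 12 4 11 7

Visit 5
5 → 9
9 → 17
17 → 14
14 → 16
14 → 6
6 → 2
2 → 8
8 → 13
13 → 10
10 → 1
1 → 3
3 → 15
15 → 12
12 → 4
15 → 11
8 → 7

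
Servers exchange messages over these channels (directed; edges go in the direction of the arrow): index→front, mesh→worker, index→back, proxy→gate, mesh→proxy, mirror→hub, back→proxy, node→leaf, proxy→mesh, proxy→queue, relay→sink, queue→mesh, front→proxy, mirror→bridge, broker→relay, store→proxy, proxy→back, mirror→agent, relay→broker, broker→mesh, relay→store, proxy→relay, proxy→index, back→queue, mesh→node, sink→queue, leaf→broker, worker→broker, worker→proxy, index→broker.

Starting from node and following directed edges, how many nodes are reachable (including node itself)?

14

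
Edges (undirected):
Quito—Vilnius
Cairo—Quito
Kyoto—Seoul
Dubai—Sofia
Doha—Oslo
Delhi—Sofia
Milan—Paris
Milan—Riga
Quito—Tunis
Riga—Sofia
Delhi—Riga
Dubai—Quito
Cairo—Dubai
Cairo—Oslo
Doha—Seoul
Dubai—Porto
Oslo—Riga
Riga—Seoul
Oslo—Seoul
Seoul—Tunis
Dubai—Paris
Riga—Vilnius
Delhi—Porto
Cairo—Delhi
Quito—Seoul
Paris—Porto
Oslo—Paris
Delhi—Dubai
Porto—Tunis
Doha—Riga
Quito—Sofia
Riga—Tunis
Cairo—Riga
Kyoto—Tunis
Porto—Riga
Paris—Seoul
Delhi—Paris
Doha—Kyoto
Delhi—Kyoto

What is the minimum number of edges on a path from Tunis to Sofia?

2

Level 0: Tunis
Level 1: Kyoto, Porto, Quito, Riga, Seoul
Level 2: Cairo, Delhi, Doha, Dubai, Milan, Oslo, Paris, Sofia, Vilnius
Sofia first appears at level 2.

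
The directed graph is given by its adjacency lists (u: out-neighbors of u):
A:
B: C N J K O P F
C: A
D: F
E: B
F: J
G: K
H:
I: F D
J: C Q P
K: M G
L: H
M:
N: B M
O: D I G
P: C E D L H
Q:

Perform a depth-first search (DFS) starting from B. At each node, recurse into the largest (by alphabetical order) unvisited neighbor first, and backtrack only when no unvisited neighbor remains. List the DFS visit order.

B, P, L, H, E, D, F, J, Q, C, A, O, I, G, K, M, N

Visit B
B → P
P → L
L → H
P → E
P → D
D → F
F → J
J → Q
J → C
C → A
B → O
O → I
O → G
G → K
K → M
B → N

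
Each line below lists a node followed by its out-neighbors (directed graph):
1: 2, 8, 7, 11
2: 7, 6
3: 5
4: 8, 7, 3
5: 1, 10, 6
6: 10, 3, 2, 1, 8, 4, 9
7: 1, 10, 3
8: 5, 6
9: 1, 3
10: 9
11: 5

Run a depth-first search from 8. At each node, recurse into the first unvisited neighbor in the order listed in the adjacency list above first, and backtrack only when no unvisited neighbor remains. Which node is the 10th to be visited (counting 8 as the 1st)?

Visit 8
8 → 5
5 → 1
1 → 2
2 → 7
7 → 10
10 → 9
9 → 3
2 → 6
6 → 4
1 → 11

Visit order: 8, 5, 1, 2, 7, 10, 9, 3, 6, 4, 11

4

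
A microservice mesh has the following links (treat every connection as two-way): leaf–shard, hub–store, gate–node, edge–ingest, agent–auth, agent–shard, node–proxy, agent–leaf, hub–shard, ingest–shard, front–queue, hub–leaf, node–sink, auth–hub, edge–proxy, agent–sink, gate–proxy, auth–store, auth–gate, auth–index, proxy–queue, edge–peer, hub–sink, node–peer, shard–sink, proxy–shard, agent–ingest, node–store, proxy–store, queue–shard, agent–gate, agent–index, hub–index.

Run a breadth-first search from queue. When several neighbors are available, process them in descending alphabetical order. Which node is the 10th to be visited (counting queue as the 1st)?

store

Visit queue; enqueue shard, proxy, front → queue [shard, proxy, front]
Visit shard; enqueue sink, leaf, ingest, hub, agent → queue [proxy, front, sink, leaf, ingest, hub, agent]
Visit proxy; enqueue store, node, gate, edge → queue [front, sink, leaf, ingest, hub, agent, store, node, gate, edge]
Visit front → queue [sink, leaf, ingest, hub, agent, store, node, gate, edge]
Visit sink → queue [leaf, ingest, hub, agent, store, node, gate, edge]
Visit leaf → queue [ingest, hub, agent, store, node, gate, edge]
Visit ingest → queue [hub, agent, store, node, gate, edge]
Visit hub; enqueue index, auth → queue [agent, store, node, gate, edge, index, auth]
Visit agent → queue [store, node, gate, edge, index, auth]
Visit store → queue [node, gate, edge, index, auth]
Visit node; enqueue peer → queue [gate, edge, index, auth, peer]
Visit gate → queue [edge, index, auth, peer]
Visit edge → queue [index, auth, peer]
Visit index → queue [auth, peer]
Visit auth → queue [peer]
Visit peer → queue []

Visit order: queue, shard, proxy, front, sink, leaf, ingest, hub, agent, store, node, gate, edge, index, auth, peer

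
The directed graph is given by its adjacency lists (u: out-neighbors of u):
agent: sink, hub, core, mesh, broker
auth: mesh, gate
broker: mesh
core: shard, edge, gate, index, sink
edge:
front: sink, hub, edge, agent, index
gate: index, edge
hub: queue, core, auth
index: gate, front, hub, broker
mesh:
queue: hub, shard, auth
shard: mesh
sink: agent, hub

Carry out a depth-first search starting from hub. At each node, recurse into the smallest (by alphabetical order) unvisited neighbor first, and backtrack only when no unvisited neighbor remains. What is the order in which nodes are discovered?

hub auth gate edge index broker mesh front agent core shard sink queue

Visit hub
hub → auth
auth → gate
gate → edge
gate → index
index → broker
broker → mesh
index → front
front → agent
agent → core
core → shard
core → sink
hub → queue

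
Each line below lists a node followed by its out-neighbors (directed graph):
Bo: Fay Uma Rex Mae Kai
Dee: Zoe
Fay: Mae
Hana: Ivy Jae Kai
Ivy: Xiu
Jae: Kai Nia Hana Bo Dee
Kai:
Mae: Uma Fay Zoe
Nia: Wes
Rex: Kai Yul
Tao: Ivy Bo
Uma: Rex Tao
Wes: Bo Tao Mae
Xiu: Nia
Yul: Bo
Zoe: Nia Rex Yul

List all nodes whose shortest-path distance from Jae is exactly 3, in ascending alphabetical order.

Level 0: Jae
Level 1: Bo, Dee, Hana, Kai, Nia
Level 2: Fay, Ivy, Mae, Rex, Uma, Wes, Zoe
Level 3: Tao, Xiu, Yul

Tao, Xiu, Yul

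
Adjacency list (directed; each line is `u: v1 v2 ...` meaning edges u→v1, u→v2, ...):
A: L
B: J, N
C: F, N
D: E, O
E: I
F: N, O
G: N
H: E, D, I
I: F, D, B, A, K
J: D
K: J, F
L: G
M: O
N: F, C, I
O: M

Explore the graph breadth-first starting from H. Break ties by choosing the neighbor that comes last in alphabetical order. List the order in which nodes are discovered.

H I E D K F B A O J N L M C G

Visit H; enqueue I, E, D → queue [I, E, D]
Visit I; enqueue K, F, B, A → queue [E, D, K, F, B, A]
Visit E → queue [D, K, F, B, A]
Visit D; enqueue O → queue [K, F, B, A, O]
Visit K; enqueue J → queue [F, B, A, O, J]
Visit F; enqueue N → queue [B, A, O, J, N]
Visit B → queue [A, O, J, N]
Visit A; enqueue L → queue [O, J, N, L]
Visit O; enqueue M → queue [J, N, L, M]
Visit J → queue [N, L, M]
Visit N; enqueue C → queue [L, M, C]
Visit L; enqueue G → queue [M, C, G]
Visit M → queue [C, G]
Visit C → queue [G]
Visit G → queue []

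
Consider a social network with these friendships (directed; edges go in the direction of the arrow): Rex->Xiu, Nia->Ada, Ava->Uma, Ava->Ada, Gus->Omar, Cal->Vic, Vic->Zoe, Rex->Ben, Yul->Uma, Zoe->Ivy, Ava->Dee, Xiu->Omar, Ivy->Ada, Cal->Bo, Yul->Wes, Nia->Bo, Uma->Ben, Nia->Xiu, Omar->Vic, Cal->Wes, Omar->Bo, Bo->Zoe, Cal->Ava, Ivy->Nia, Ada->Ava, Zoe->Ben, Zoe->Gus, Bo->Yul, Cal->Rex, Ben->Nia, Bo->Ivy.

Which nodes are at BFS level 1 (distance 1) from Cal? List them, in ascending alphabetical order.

Ava, Bo, Rex, Vic, Wes

Level 0: Cal
Level 1: Ava, Bo, Rex, Vic, Wes
Level 2: Ada, Ben, Dee, Ivy, Uma, Xiu, Yul, Zoe
Level 3: Gus, Nia, Omar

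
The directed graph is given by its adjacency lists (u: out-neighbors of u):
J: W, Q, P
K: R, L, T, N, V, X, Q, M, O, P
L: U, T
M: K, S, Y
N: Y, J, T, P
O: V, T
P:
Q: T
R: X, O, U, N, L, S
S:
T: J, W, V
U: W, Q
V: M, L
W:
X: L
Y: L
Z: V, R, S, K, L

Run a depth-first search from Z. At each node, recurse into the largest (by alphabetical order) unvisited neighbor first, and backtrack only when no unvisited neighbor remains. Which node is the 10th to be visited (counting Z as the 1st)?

J

Visit Z
Z → V
V → M
M → Y
Y → L
L → U
U → W
U → Q
Q → T
T → J
J → P
M → S
M → K
K → X
K → R
R → O
R → N

Visit order: Z, V, M, Y, L, U, W, Q, T, J, P, S, K, X, R, O, N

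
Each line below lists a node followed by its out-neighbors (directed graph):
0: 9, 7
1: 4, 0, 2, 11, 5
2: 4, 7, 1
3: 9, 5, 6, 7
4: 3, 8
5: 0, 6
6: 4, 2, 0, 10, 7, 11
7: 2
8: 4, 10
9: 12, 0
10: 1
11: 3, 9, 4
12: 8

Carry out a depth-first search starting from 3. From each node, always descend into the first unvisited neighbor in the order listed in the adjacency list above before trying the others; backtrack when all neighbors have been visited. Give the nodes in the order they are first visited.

3, 9, 12, 8, 4, 10, 1, 0, 7, 2, 11, 5, 6

Visit 3
3 → 9
9 → 12
12 → 8
8 → 4
8 → 10
10 → 1
1 → 0
0 → 7
7 → 2
1 → 11
1 → 5
5 → 6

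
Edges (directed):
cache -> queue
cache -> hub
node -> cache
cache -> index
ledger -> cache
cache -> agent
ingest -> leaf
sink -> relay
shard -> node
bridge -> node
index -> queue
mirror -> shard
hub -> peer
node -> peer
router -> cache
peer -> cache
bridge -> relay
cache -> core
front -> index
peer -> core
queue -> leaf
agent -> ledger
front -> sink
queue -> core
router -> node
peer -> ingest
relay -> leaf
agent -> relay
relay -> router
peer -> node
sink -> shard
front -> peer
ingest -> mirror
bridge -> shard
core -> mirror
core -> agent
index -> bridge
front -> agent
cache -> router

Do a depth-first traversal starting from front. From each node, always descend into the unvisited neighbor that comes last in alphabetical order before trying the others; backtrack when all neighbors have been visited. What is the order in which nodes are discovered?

Visit front
front → sink
sink → shard
shard → node
node → peer
peer → ingest
ingest → mirror
ingest → leaf
peer → core
core → agent
agent → relay
relay → router
router → cache
cache → queue
cache → index
index → bridge
cache → hub
agent → ledger

front -> sink -> shard -> node -> peer -> ingest -> mirror -> leaf -> core -> agent -> relay -> router -> cache -> queue -> index -> bridge -> hub -> ledger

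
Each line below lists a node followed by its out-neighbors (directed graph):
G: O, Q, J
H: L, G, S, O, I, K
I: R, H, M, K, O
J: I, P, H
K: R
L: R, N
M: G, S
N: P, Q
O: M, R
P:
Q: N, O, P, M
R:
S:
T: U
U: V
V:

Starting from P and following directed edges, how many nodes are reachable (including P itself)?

BFS from P visits: P
Reachable nodes: 1 of 16 total.

1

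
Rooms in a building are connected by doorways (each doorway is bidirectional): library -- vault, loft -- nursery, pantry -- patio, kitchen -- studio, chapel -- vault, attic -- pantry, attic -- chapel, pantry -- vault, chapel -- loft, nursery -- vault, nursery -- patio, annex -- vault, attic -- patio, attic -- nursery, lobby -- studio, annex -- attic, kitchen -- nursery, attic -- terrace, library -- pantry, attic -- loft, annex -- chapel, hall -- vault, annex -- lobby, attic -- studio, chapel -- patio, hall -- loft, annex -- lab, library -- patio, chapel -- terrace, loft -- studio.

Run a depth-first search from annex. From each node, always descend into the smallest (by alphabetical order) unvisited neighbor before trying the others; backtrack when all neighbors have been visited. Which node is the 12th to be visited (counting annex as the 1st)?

Visit annex
annex → attic
attic → chapel
chapel → loft
loft → hall
hall → vault
vault → library
library → pantry
pantry → patio
patio → nursery
nursery → kitchen
kitchen → studio
studio → lobby
chapel → terrace
annex → lab

Visit order: annex, attic, chapel, loft, hall, vault, library, pantry, patio, nursery, kitchen, studio, lobby, terrace, lab

studio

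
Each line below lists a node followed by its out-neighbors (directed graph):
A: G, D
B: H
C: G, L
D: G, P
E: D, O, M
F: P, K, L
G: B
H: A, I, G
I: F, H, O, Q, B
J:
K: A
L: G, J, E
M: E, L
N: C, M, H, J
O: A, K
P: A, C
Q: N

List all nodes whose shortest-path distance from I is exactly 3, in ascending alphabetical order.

C, D, E, J, M

Level 0: I
Level 1: B, F, H, O, Q
Level 2: A, G, K, L, N, P
Level 3: C, D, E, J, M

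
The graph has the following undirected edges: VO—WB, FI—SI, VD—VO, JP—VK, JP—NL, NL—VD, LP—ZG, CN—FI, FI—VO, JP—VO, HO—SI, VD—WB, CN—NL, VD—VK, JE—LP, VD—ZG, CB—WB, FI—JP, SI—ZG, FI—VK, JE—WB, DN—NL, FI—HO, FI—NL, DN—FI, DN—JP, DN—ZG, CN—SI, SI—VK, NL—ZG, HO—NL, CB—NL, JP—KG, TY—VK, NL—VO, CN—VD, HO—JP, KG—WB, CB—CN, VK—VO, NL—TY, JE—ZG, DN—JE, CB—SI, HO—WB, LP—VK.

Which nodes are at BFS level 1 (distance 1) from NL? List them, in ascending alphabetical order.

CB, CN, DN, FI, HO, JP, TY, VD, VO, ZG

Level 0: NL
Level 1: CB, CN, DN, FI, HO, JP, TY, VD, VO, ZG
Level 2: JE, KG, LP, SI, VK, WB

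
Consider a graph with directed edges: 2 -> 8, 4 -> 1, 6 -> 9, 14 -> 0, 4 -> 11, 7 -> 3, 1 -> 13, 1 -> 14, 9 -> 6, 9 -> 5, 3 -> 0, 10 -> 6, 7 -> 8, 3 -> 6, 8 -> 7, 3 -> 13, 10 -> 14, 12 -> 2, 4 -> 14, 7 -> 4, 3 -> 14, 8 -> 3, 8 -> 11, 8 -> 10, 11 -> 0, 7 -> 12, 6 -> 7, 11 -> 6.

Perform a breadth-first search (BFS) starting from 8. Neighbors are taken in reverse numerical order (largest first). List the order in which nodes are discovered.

Visit 8; enqueue 11, 10, 7, 3 → queue [11, 10, 7, 3]
Visit 11; enqueue 6, 0 → queue [10, 7, 3, 6, 0]
Visit 10; enqueue 14 → queue [7, 3, 6, 0, 14]
Visit 7; enqueue 12, 4 → queue [3, 6, 0, 14, 12, 4]
Visit 3; enqueue 13 → queue [6, 0, 14, 12, 4, 13]
Visit 6; enqueue 9 → queue [0, 14, 12, 4, 13, 9]
Visit 0 → queue [14, 12, 4, 13, 9]
Visit 14 → queue [12, 4, 13, 9]
Visit 12; enqueue 2 → queue [4, 13, 9, 2]
Visit 4; enqueue 1 → queue [13, 9, 2, 1]
Visit 13 → queue [9, 2, 1]
Visit 9; enqueue 5 → queue [2, 1, 5]
Visit 2 → queue [1, 5]
Visit 1 → queue [5]
Visit 5 → queue []

8 → 11 → 10 → 7 → 3 → 6 → 0 → 14 → 12 → 4 → 13 → 9 → 2 → 1 → 5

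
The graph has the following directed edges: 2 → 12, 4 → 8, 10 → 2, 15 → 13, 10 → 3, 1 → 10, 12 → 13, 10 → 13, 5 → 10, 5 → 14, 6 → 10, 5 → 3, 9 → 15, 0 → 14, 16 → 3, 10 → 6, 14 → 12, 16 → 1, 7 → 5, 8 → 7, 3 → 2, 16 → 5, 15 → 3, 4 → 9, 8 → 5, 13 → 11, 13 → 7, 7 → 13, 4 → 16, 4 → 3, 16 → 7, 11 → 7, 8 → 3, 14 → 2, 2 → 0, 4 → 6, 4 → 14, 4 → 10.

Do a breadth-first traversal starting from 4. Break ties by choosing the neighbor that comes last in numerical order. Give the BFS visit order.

4 → 16 → 14 → 10 → 9 → 8 → 6 → 3 → 7 → 5 → 1 → 12 → 2 → 13 → 15 → 0 → 11

Visit 4; enqueue 16, 14, 10, 9, 8, 6, 3 → queue [16, 14, 10, 9, 8, 6, 3]
Visit 16; enqueue 7, 5, 1 → queue [14, 10, 9, 8, 6, 3, 7, 5, 1]
Visit 14; enqueue 12, 2 → queue [10, 9, 8, 6, 3, 7, 5, 1, 12, 2]
Visit 10; enqueue 13 → queue [9, 8, 6, 3, 7, 5, 1, 12, 2, 13]
Visit 9; enqueue 15 → queue [8, 6, 3, 7, 5, 1, 12, 2, 13, 15]
Visit 8 → queue [6, 3, 7, 5, 1, 12, 2, 13, 15]
Visit 6 → queue [3, 7, 5, 1, 12, 2, 13, 15]
Visit 3 → queue [7, 5, 1, 12, 2, 13, 15]
Visit 7 → queue [5, 1, 12, 2, 13, 15]
Visit 5 → queue [1, 12, 2, 13, 15]
Visit 1 → queue [12, 2, 13, 15]
Visit 12 → queue [2, 13, 15]
Visit 2; enqueue 0 → queue [13, 15, 0]
Visit 13; enqueue 11 → queue [15, 0, 11]
Visit 15 → queue [0, 11]
Visit 0 → queue [11]
Visit 11 → queue []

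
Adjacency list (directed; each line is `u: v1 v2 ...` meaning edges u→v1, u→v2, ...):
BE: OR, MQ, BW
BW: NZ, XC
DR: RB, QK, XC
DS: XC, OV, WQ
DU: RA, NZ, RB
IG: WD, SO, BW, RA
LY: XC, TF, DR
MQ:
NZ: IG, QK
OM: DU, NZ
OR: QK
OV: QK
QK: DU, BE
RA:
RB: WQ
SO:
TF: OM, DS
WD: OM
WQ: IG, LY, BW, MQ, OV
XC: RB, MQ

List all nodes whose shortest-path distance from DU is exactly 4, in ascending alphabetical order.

Level 0: DU
Level 1: NZ, RA, RB
Level 2: IG, QK, WQ
Level 3: BE, BW, LY, MQ, OV, SO, WD
Level 4: DR, OM, OR, TF, XC
Level 5: DS

DR, OM, OR, TF, XC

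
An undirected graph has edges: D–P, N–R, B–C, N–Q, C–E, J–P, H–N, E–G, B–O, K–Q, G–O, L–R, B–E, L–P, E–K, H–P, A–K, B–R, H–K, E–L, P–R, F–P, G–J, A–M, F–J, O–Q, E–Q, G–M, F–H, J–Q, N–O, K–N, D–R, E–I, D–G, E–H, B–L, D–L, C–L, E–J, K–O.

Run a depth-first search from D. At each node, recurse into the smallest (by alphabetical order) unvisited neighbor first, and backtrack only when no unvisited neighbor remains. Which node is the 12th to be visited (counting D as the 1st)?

M

Visit D
D → G
G → E
E → B
B → C
C → L
L → P
P → F
F → H
H → K
K → A
A → M
K → N
N → O
O → Q
Q → J
N → R
E → I

Visit order: D, G, E, B, C, L, P, F, H, K, A, M, N, O, Q, J, R, I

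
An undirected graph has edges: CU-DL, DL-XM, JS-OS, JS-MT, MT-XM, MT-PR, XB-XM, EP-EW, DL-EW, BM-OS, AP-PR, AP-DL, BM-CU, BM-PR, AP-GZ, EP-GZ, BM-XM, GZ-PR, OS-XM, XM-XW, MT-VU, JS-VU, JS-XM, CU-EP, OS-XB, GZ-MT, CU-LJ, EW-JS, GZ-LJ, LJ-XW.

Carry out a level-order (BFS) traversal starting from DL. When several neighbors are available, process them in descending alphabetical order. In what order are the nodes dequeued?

Visit DL; enqueue XM, EW, CU, AP → queue [XM, EW, CU, AP]
Visit XM; enqueue XW, XB, OS, MT, JS, BM → queue [EW, CU, AP, XW, XB, OS, MT, JS, BM]
Visit EW; enqueue EP → queue [CU, AP, XW, XB, OS, MT, JS, BM, EP]
Visit CU; enqueue LJ → queue [AP, XW, XB, OS, MT, JS, BM, EP, LJ]
Visit AP; enqueue PR, GZ → queue [XW, XB, OS, MT, JS, BM, EP, LJ, PR, GZ]
Visit XW → queue [XB, OS, MT, JS, BM, EP, LJ, PR, GZ]
Visit XB → queue [OS, MT, JS, BM, EP, LJ, PR, GZ]
Visit OS → queue [MT, JS, BM, EP, LJ, PR, GZ]
Visit MT; enqueue VU → queue [JS, BM, EP, LJ, PR, GZ, VU]
Visit JS → queue [BM, EP, LJ, PR, GZ, VU]
Visit BM → queue [EP, LJ, PR, GZ, VU]
Visit EP → queue [LJ, PR, GZ, VU]
Visit LJ → queue [PR, GZ, VU]
Visit PR → queue [GZ, VU]
Visit GZ → queue [VU]
Visit VU → queue []

DL, XM, EW, CU, AP, XW, XB, OS, MT, JS, BM, EP, LJ, PR, GZ, VU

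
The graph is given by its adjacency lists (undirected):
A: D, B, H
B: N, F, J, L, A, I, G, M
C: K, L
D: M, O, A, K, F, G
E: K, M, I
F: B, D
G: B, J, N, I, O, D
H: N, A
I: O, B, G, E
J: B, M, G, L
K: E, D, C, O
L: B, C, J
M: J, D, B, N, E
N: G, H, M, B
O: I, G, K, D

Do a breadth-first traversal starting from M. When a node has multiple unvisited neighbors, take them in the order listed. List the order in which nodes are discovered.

M J D B N E G L O A K F I H C

Visit M; enqueue J, D, B, N, E → queue [J, D, B, N, E]
Visit J; enqueue G, L → queue [D, B, N, E, G, L]
Visit D; enqueue O, A, K, F → queue [B, N, E, G, L, O, A, K, F]
Visit B; enqueue I → queue [N, E, G, L, O, A, K, F, I]
Visit N; enqueue H → queue [E, G, L, O, A, K, F, I, H]
Visit E → queue [G, L, O, A, K, F, I, H]
Visit G → queue [L, O, A, K, F, I, H]
Visit L; enqueue C → queue [O, A, K, F, I, H, C]
Visit O → queue [A, K, F, I, H, C]
Visit A → queue [K, F, I, H, C]
Visit K → queue [F, I, H, C]
Visit F → queue [I, H, C]
Visit I → queue [H, C]
Visit H → queue [C]
Visit C → queue []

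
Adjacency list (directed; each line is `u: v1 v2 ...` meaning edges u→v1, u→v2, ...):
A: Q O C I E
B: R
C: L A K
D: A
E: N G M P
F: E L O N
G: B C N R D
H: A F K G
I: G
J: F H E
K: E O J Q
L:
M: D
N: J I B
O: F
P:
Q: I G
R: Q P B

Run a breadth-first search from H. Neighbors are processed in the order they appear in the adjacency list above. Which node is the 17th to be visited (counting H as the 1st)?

Visit H; enqueue A, F, K, G → queue [A, F, K, G]
Visit A; enqueue Q, O, C, I, E → queue [F, K, G, Q, O, C, I, E]
Visit F; enqueue L, N → queue [K, G, Q, O, C, I, E, L, N]
Visit K; enqueue J → queue [G, Q, O, C, I, E, L, N, J]
Visit G; enqueue B, R, D → queue [Q, O, C, I, E, L, N, J, B, R, D]
Visit Q → queue [O, C, I, E, L, N, J, B, R, D]
Visit O → queue [C, I, E, L, N, J, B, R, D]
Visit C → queue [I, E, L, N, J, B, R, D]
Visit I → queue [E, L, N, J, B, R, D]
Visit E; enqueue M, P → queue [L, N, J, B, R, D, M, P]
Visit L → queue [N, J, B, R, D, M, P]
Visit N → queue [J, B, R, D, M, P]
Visit J → queue [B, R, D, M, P]
Visit B → queue [R, D, M, P]
Visit R → queue [D, M, P]
Visit D → queue [M, P]
Visit M → queue [P]
Visit P → queue []

Visit order: H, A, F, K, G, Q, O, C, I, E, L, N, J, B, R, D, M, P

M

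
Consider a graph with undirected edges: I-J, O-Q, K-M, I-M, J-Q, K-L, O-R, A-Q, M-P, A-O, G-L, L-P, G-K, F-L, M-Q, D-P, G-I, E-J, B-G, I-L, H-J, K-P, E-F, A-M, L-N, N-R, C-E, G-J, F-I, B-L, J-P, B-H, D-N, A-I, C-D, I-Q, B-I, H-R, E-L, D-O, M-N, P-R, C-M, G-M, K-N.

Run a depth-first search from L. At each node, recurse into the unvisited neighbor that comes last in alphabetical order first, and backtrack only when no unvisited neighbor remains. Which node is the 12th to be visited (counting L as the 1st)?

F

Visit L
L → P
P → R
R → O
O → Q
Q → M
M → N
N → K
K → G
G → J
J → I
I → F
F → E
E → C
C → D
I → B
B → H
I → A

Visit order: L, P, R, O, Q, M, N, K, G, J, I, F, E, C, D, B, H, A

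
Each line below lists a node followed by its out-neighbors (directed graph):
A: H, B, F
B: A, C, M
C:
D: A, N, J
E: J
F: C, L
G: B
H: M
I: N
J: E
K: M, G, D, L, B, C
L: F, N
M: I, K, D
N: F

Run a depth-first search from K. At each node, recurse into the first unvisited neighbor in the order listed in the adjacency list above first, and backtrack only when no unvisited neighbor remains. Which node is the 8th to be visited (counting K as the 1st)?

Visit K
K → M
M → I
I → N
N → F
F → C
F → L
M → D
D → A
A → H
A → B
D → J
J → E
K → G

Visit order: K, M, I, N, F, C, L, D, A, H, B, J, E, G

D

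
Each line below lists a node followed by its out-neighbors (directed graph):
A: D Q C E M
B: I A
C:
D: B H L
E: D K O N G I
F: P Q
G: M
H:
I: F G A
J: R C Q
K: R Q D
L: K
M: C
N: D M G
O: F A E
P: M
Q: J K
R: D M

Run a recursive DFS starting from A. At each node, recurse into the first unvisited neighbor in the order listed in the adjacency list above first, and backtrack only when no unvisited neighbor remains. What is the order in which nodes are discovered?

A → D → B → I → F → P → M → C → Q → J → R → K → G → H → L → E → O → N

Visit A
A → D
D → B
B → I
I → F
F → P
P → M
M → C
F → Q
Q → J
J → R
Q → K
I → G
D → H
D → L
A → E
E → O
E → N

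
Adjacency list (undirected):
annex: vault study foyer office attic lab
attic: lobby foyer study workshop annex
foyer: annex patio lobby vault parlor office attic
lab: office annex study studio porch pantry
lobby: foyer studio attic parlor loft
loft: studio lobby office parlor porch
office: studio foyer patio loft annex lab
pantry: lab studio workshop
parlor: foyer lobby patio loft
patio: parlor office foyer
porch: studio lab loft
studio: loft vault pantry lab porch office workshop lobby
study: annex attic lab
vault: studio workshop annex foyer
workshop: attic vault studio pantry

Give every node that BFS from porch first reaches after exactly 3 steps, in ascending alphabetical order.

attic, foyer, patio

Level 0: porch
Level 1: lab, loft, studio
Level 2: annex, lobby, office, pantry, parlor, study, vault, workshop
Level 3: attic, foyer, patio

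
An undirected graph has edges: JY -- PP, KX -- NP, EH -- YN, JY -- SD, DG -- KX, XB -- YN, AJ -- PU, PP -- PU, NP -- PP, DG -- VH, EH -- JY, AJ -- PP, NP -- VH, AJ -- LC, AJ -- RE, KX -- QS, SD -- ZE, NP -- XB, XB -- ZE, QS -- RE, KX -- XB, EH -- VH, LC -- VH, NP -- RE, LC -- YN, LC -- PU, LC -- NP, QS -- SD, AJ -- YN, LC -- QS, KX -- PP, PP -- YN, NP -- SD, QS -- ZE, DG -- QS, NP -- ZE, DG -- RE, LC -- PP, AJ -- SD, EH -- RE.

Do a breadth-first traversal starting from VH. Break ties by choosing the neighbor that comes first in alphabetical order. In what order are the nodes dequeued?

Visit VH; enqueue DG, EH, LC, NP → queue [DG, EH, LC, NP]
Visit DG; enqueue KX, QS, RE → queue [EH, LC, NP, KX, QS, RE]
Visit EH; enqueue JY, YN → queue [LC, NP, KX, QS, RE, JY, YN]
Visit LC; enqueue AJ, PP, PU → queue [NP, KX, QS, RE, JY, YN, AJ, PP, PU]
Visit NP; enqueue SD, XB, ZE → queue [KX, QS, RE, JY, YN, AJ, PP, PU, SD, XB, ZE]
Visit KX → queue [QS, RE, JY, YN, AJ, PP, PU, SD, XB, ZE]
Visit QS → queue [RE, JY, YN, AJ, PP, PU, SD, XB, ZE]
Visit RE → queue [JY, YN, AJ, PP, PU, SD, XB, ZE]
Visit JY → queue [YN, AJ, PP, PU, SD, XB, ZE]
Visit YN → queue [AJ, PP, PU, SD, XB, ZE]
Visit AJ → queue [PP, PU, SD, XB, ZE]
Visit PP → queue [PU, SD, XB, ZE]
Visit PU → queue [SD, XB, ZE]
Visit SD → queue [XB, ZE]
Visit XB → queue [ZE]
Visit ZE → queue []

VH -> DG -> EH -> LC -> NP -> KX -> QS -> RE -> JY -> YN -> AJ -> PP -> PU -> SD -> XB -> ZE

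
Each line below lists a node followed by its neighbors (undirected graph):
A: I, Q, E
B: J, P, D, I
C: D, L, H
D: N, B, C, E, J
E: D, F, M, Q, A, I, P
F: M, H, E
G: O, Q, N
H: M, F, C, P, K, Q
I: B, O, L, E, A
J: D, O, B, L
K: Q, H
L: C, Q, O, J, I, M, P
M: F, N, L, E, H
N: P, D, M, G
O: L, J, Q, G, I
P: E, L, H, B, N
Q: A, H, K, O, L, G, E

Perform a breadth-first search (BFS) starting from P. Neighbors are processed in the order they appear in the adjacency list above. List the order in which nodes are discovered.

P, E, L, H, B, N, D, F, M, Q, A, I, C, O, J, K, G

Visit P; enqueue E, L, H, B, N → queue [E, L, H, B, N]
Visit E; enqueue D, F, M, Q, A, I → queue [L, H, B, N, D, F, M, Q, A, I]
Visit L; enqueue C, O, J → queue [H, B, N, D, F, M, Q, A, I, C, O, J]
Visit H; enqueue K → queue [B, N, D, F, M, Q, A, I, C, O, J, K]
Visit B → queue [N, D, F, M, Q, A, I, C, O, J, K]
Visit N; enqueue G → queue [D, F, M, Q, A, I, C, O, J, K, G]
Visit D → queue [F, M, Q, A, I, C, O, J, K, G]
Visit F → queue [M, Q, A, I, C, O, J, K, G]
Visit M → queue [Q, A, I, C, O, J, K, G]
Visit Q → queue [A, I, C, O, J, K, G]
Visit A → queue [I, C, O, J, K, G]
Visit I → queue [C, O, J, K, G]
Visit C → queue [O, J, K, G]
Visit O → queue [J, K, G]
Visit J → queue [K, G]
Visit K → queue [G]
Visit G → queue []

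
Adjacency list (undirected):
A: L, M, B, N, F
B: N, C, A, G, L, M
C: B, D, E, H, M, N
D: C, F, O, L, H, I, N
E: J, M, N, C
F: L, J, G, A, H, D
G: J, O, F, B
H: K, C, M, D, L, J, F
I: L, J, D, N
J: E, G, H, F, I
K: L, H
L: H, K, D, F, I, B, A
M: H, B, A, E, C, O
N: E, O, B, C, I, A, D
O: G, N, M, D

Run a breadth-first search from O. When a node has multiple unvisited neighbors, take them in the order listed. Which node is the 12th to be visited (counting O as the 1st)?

Visit O; enqueue G, N, M, D → queue [G, N, M, D]
Visit G; enqueue J, F, B → queue [N, M, D, J, F, B]
Visit N; enqueue E, C, I, A → queue [M, D, J, F, B, E, C, I, A]
Visit M; enqueue H → queue [D, J, F, B, E, C, I, A, H]
Visit D; enqueue L → queue [J, F, B, E, C, I, A, H, L]
Visit J → queue [F, B, E, C, I, A, H, L]
Visit F → queue [B, E, C, I, A, H, L]
Visit B → queue [E, C, I, A, H, L]
Visit E → queue [C, I, A, H, L]
Visit C → queue [I, A, H, L]
Visit I → queue [A, H, L]
Visit A → queue [H, L]
Visit H; enqueue K → queue [L, K]
Visit L → queue [K]
Visit K → queue []

Visit order: O, G, N, M, D, J, F, B, E, C, I, A, H, L, K

A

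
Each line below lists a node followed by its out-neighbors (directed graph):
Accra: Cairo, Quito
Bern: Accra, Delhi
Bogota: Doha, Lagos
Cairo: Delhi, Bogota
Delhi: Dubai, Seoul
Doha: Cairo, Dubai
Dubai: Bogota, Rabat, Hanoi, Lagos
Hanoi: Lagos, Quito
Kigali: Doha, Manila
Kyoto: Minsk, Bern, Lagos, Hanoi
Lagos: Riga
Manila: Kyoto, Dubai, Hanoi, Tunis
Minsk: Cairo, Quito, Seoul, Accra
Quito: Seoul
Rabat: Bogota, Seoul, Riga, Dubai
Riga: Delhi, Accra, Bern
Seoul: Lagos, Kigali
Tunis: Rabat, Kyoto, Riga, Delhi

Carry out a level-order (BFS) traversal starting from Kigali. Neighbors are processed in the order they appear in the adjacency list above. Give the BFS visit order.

Visit Kigali; enqueue Doha, Manila → queue [Doha, Manila]
Visit Doha; enqueue Cairo, Dubai → queue [Manila, Cairo, Dubai]
Visit Manila; enqueue Kyoto, Hanoi, Tunis → queue [Cairo, Dubai, Kyoto, Hanoi, Tunis]
Visit Cairo; enqueue Delhi, Bogota → queue [Dubai, Kyoto, Hanoi, Tunis, Delhi, Bogota]
Visit Dubai; enqueue Rabat, Lagos → queue [Kyoto, Hanoi, Tunis, Delhi, Bogota, Rabat, Lagos]
Visit Kyoto; enqueue Minsk, Bern → queue [Hanoi, Tunis, Delhi, Bogota, Rabat, Lagos, Minsk, Bern]
Visit Hanoi; enqueue Quito → queue [Tunis, Delhi, Bogota, Rabat, Lagos, Minsk, Bern, Quito]
Visit Tunis; enqueue Riga → queue [Delhi, Bogota, Rabat, Lagos, Minsk, Bern, Quito, Riga]
Visit Delhi; enqueue Seoul → queue [Bogota, Rabat, Lagos, Minsk, Bern, Quito, Riga, Seoul]
Visit Bogota → queue [Rabat, Lagos, Minsk, Bern, Quito, Riga, Seoul]
Visit Rabat → queue [Lagos, Minsk, Bern, Quito, Riga, Seoul]
Visit Lagos → queue [Minsk, Bern, Quito, Riga, Seoul]
Visit Minsk; enqueue Accra → queue [Bern, Quito, Riga, Seoul, Accra]
Visit Bern → queue [Quito, Riga, Seoul, Accra]
Visit Quito → queue [Riga, Seoul, Accra]
Visit Riga → queue [Seoul, Accra]
Visit Seoul → queue [Accra]
Visit Accra → queue []

Kigali, Doha, Manila, Cairo, Dubai, Kyoto, Hanoi, Tunis, Delhi, Bogota, Rabat, Lagos, Minsk, Bern, Quito, Riga, Seoul, Accra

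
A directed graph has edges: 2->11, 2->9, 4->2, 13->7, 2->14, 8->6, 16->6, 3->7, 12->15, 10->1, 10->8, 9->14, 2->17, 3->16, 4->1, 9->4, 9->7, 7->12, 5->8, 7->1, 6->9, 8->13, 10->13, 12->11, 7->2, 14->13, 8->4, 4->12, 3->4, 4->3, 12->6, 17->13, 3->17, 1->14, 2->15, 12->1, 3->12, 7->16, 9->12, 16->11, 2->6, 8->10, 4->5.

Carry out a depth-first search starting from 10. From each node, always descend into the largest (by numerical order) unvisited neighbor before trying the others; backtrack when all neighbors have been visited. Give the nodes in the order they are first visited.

10 → 13 → 7 → 16 → 11 → 6 → 9 → 14 → 12 → 15 → 1 → 4 → 5 → 8 → 3 → 17 → 2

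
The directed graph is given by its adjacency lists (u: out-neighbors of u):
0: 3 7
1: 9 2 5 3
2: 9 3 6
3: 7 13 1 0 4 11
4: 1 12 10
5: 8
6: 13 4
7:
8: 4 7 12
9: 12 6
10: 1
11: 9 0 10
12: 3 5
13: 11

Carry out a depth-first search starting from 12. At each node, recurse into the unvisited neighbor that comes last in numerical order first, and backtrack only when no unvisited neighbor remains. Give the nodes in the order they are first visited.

12 -> 5 -> 8 -> 7 -> 4 -> 10 -> 1 -> 9 -> 6 -> 13 -> 11 -> 0 -> 3 -> 2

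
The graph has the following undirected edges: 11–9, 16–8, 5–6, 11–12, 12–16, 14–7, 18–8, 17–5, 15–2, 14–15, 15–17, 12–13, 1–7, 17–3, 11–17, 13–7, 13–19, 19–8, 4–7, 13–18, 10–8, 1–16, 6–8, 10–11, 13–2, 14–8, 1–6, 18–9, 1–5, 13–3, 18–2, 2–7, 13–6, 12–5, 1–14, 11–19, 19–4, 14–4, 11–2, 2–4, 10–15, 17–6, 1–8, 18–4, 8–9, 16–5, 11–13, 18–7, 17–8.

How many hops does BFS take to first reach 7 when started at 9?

Level 0: 9
Level 1: 8, 11, 18
Level 2: 1, 2, 4, 6, 7, 10, 12, 13, 14, 16, 17, 19
Level 3: 3, 5, 15
7 first appears at level 2.

2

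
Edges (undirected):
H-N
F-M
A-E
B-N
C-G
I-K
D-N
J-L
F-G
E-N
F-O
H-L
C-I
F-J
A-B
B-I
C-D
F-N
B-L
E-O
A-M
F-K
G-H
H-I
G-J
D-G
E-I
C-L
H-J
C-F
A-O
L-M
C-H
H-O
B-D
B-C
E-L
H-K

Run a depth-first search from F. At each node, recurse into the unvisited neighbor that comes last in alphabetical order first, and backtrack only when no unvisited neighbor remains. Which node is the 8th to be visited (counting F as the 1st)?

Visit F
F → O
O → H
H → N
N → E
E → L
L → M
M → A
A → B
B → I
I → K
I → C
C → G
G → J
G → D

Visit order: F, O, H, N, E, L, M, A, B, I, K, C, G, J, D

A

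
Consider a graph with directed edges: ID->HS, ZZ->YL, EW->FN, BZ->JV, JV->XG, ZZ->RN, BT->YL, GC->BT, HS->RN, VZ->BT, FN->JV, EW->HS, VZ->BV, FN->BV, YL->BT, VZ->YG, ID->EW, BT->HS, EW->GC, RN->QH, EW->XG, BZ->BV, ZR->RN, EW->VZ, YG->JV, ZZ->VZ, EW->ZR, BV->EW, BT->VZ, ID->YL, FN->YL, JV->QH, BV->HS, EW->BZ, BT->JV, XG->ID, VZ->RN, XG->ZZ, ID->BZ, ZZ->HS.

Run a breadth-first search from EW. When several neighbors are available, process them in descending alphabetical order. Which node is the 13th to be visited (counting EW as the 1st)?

Visit EW; enqueue ZR, XG, VZ, HS, GC, FN, BZ → queue [ZR, XG, VZ, HS, GC, FN, BZ]
Visit ZR; enqueue RN → queue [XG, VZ, HS, GC, FN, BZ, RN]
Visit XG; enqueue ZZ, ID → queue [VZ, HS, GC, FN, BZ, RN, ZZ, ID]
Visit VZ; enqueue YG, BV, BT → queue [HS, GC, FN, BZ, RN, ZZ, ID, YG, BV, BT]
Visit HS → queue [GC, FN, BZ, RN, ZZ, ID, YG, BV, BT]
Visit GC → queue [FN, BZ, RN, ZZ, ID, YG, BV, BT]
Visit FN; enqueue YL, JV → queue [BZ, RN, ZZ, ID, YG, BV, BT, YL, JV]
Visit BZ → queue [RN, ZZ, ID, YG, BV, BT, YL, JV]
Visit RN; enqueue QH → queue [ZZ, ID, YG, BV, BT, YL, JV, QH]
Visit ZZ → queue [ID, YG, BV, BT, YL, JV, QH]
Visit ID → queue [YG, BV, BT, YL, JV, QH]
Visit YG → queue [BV, BT, YL, JV, QH]
Visit BV → queue [BT, YL, JV, QH]
Visit BT → queue [YL, JV, QH]
Visit YL → queue [JV, QH]
Visit JV → queue [QH]
Visit QH → queue []

Visit order: EW, ZR, XG, VZ, HS, GC, FN, BZ, RN, ZZ, ID, YG, BV, BT, YL, JV, QH

BV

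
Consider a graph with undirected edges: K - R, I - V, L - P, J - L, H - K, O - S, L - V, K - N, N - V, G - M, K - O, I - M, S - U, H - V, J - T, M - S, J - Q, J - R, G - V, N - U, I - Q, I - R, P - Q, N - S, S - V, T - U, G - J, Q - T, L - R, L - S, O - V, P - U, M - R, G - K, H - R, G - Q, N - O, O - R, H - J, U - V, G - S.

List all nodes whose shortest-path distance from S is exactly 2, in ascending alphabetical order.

Level 0: S
Level 1: G, L, M, N, O, U, V
Level 2: H, I, J, K, P, Q, R, T

H, I, J, K, P, Q, R, T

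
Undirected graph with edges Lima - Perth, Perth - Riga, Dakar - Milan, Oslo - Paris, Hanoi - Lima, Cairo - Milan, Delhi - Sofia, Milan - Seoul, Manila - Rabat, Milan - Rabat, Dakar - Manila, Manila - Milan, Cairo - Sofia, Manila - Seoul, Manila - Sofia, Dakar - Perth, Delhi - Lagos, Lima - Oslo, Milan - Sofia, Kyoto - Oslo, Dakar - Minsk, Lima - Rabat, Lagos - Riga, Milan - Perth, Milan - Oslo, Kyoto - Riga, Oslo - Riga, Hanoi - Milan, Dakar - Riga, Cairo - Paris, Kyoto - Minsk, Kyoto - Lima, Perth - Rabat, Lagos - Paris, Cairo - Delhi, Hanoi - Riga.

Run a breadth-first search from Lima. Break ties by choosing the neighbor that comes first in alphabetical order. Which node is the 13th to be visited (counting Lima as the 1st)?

Visit Lima; enqueue Hanoi, Kyoto, Oslo, Perth, Rabat → queue [Hanoi, Kyoto, Oslo, Perth, Rabat]
Visit Hanoi; enqueue Milan, Riga → queue [Kyoto, Oslo, Perth, Rabat, Milan, Riga]
Visit Kyoto; enqueue Minsk → queue [Oslo, Perth, Rabat, Milan, Riga, Minsk]
Visit Oslo; enqueue Paris → queue [Perth, Rabat, Milan, Riga, Minsk, Paris]
Visit Perth; enqueue Dakar → queue [Rabat, Milan, Riga, Minsk, Paris, Dakar]
Visit Rabat; enqueue Manila → queue [Milan, Riga, Minsk, Paris, Dakar, Manila]
Visit Milan; enqueue Cairo, Seoul, Sofia → queue [Riga, Minsk, Paris, Dakar, Manila, Cairo, Seoul, Sofia]
Visit Riga; enqueue Lagos → queue [Minsk, Paris, Dakar, Manila, Cairo, Seoul, Sofia, Lagos]
Visit Minsk → queue [Paris, Dakar, Manila, Cairo, Seoul, Sofia, Lagos]
Visit Paris → queue [Dakar, Manila, Cairo, Seoul, Sofia, Lagos]
Visit Dakar → queue [Manila, Cairo, Seoul, Sofia, Lagos]
Visit Manila → queue [Cairo, Seoul, Sofia, Lagos]
Visit Cairo; enqueue Delhi → queue [Seoul, Sofia, Lagos, Delhi]
Visit Seoul → queue [Sofia, Lagos, Delhi]
Visit Sofia → queue [Lagos, Delhi]
Visit Lagos → queue [Delhi]
Visit Delhi → queue []

Visit order: Lima, Hanoi, Kyoto, Oslo, Perth, Rabat, Milan, Riga, Minsk, Paris, Dakar, Manila, Cairo, Seoul, Sofia, Lagos, Delhi

Cairo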